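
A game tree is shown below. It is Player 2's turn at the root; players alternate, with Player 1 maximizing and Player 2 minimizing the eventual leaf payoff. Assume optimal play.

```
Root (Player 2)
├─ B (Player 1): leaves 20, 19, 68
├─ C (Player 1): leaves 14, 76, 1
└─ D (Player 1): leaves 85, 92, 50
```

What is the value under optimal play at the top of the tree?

B (Player 1): max(20, 19, 68) = 68
C (Player 1): max(14, 76, 1) = 76
D (Player 1): max(85, 92, 50) = 92
Root (Player 2): min(68, 76, 92) = 68

68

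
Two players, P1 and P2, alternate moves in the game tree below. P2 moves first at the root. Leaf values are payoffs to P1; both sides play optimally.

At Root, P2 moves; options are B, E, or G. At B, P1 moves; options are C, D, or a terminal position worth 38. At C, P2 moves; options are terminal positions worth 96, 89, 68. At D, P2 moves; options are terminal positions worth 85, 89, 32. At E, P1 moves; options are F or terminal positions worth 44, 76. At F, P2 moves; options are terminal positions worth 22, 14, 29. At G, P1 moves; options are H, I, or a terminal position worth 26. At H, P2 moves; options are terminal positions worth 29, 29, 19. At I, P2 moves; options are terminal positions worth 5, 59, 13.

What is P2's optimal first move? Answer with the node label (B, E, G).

G

C (P2): min(96, 89, 68) = 68
D (P2): min(85, 89, 32) = 32
B (P1): max(68, 32, 38) = 68
F (P2): min(22, 14, 29) = 14
E (P1): max(14, 44, 76) = 76
H (P2): min(29, 29, 19) = 19
I (P2): min(5, 59, 13) = 5
G (P1): max(19, 5, 26) = 26
Root (P2): min(68, 76, 26) = 26
P2 picks the child with the lowest value: G (value 26).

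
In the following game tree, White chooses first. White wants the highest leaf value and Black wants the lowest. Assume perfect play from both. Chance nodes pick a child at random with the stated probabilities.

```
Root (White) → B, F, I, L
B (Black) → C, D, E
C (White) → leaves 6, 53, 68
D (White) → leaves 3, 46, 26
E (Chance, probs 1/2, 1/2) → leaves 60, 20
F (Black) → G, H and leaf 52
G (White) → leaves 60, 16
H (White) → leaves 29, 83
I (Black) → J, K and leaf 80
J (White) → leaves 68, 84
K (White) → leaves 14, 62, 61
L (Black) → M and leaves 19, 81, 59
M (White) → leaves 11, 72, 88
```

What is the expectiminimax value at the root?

62

C (White): max(6, 53, 68) = 68
D (White): max(3, 46, 26) = 46
E (Chance): 1/2·60 + 1/2·20 = 40
B (Black): min(68, 46, 40) = 40
G (White): max(60, 16) = 60
H (White): max(29, 83) = 83
F (Black): min(60, 83, 52) = 52
J (White): max(68, 84) = 84
K (White): max(14, 62, 61) = 62
I (Black): min(84, 62, 80) = 62
M (White): max(11, 72, 88) = 88
L (Black): min(88, 19, 81, 59) = 19
Root (White): max(40, 52, 62, 19) = 62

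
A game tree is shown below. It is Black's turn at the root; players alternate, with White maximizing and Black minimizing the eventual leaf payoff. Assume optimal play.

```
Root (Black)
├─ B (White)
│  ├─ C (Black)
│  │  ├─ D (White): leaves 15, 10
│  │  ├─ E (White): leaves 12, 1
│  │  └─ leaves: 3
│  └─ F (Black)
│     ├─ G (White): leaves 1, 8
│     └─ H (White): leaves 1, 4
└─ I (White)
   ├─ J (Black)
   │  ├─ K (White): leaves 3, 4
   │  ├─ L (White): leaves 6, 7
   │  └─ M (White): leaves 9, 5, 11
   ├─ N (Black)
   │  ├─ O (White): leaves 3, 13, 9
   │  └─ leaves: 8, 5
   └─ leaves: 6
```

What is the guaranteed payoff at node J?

K: max(3, 4) = 4
L: max(6, 7) = 7
M: max(9, 5, 11) = 11
J: min(4, 7, 11) = 4

4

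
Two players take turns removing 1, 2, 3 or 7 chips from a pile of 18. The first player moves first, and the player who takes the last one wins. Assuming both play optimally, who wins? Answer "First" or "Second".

W/L table (W = player to move can force a win):
i:   0  1  2  3  4  5  6  7  8  9 10 11 12 13 14 15 16 17 18
     L  W  W  W  L  W  W  W  L  W  W  W  L  W  W  W  L  W  W
Position 18 is W, so the first player wins.

First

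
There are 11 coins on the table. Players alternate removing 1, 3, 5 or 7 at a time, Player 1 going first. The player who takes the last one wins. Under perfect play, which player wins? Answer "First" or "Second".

Mark each pile size as W (mover wins) or L (mover loses):
i:   0  1  2  3  4  5  6  7  8  9 10 11
     L  W  L  W  L  W  L  W  L  W  L  W
Position 11 is W, so the first player wins.

First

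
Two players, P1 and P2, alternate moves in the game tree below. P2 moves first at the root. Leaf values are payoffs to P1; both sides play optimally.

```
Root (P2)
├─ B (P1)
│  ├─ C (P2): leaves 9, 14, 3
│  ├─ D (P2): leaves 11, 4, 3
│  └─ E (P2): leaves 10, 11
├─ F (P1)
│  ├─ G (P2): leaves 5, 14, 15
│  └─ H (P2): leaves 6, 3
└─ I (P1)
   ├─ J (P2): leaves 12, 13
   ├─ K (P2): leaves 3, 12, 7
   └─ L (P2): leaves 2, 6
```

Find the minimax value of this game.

5

C (P2): min(9, 14, 3) = 3
D (P2): min(11, 4, 3) = 3
E (P2): min(10, 11) = 10
B (P1): max(3, 3, 10) = 10
G (P2): min(5, 14, 15) = 5
H (P2): min(6, 3) = 3
F (P1): max(5, 3) = 5
J (P2): min(12, 13) = 12
K (P2): min(3, 12, 7) = 3
L (P2): min(2, 6) = 2
I (P1): max(12, 3, 2) = 12
Root (P2): min(10, 5, 12) = 5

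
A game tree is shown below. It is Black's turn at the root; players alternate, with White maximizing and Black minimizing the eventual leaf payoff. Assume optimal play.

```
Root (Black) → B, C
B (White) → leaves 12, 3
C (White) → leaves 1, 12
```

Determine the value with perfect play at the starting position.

12

B (White): max(12, 3) = 12
C (White): max(1, 12) = 12
Root (Black): min(12, 12) = 12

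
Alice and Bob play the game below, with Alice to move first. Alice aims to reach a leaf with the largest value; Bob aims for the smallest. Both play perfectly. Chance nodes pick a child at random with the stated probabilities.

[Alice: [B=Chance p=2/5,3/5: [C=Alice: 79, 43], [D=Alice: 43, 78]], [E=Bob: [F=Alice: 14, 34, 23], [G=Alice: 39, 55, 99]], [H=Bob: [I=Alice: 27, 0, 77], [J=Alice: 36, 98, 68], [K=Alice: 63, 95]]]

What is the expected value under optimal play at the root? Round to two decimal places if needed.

78.4

C (Alice): max(79, 43) = 79
D (Alice): max(43, 78) = 78
B (Chance): 2/5·79 + 3/5·78 = 78.4
F (Alice): max(14, 34, 23) = 34
G (Alice): max(39, 55, 99) = 99
E (Bob): min(34, 99) = 34
I (Alice): max(27, 0, 77) = 77
J (Alice): max(36, 98, 68) = 98
K (Alice): max(63, 95) = 95
H (Bob): min(77, 98, 95) = 77
Root (Alice): max(78.4, 34, 77) = 78.4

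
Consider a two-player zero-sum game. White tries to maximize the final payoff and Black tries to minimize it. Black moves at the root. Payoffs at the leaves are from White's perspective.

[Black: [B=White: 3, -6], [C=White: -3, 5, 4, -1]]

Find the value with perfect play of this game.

3

B (White): max(3, -6) = 3
C (White): max(-3, 5, 4, -1) = 5
Root (Black): min(3, 5) = 3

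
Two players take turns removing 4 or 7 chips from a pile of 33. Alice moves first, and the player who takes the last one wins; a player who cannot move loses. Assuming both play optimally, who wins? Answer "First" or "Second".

Second

Compute winning (W) and losing (L) positions by backward induction:
i:   0  1  2  3  4  5  6  7  8  9 10 11 12 13 14 15 16 17 18 19 20 21 22 23 24 25 26 27 28 29 30 31 32 33
     L  L  L  L  W  W  W  W  W  W  W  L  L  L  L  W  W  W  W  W  W  W  L  L  L  L  W  W  W  W  W  W  W  L
Position 33 is L, so the second player wins.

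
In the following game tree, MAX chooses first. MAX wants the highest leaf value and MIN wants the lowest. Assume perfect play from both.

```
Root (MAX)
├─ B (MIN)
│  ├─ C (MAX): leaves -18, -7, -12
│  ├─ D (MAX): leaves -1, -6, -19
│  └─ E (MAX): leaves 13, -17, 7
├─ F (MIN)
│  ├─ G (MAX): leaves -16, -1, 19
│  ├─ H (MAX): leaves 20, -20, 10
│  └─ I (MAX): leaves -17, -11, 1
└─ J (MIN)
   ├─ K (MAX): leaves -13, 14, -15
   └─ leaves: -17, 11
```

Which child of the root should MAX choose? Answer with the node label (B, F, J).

C (MAX): max(-18, -7, -12) = -7
D (MAX): max(-1, -6, -19) = -1
E (MAX): max(13, -17, 7) = 13
B (MIN): min(-7, -1, 13) = -7
G (MAX): max(-16, -1, 19) = 19
H (MAX): max(20, -20, 10) = 20
I (MAX): max(-17, -11, 1) = 1
F (MIN): min(19, 20, 1) = 1
K (MAX): max(-13, 14, -15) = 14
J (MIN): min(14, -17, 11) = -17
Root (MAX): max(-7, 1, -17) = 1
MAX picks the child with the highest value: F (value 1).

F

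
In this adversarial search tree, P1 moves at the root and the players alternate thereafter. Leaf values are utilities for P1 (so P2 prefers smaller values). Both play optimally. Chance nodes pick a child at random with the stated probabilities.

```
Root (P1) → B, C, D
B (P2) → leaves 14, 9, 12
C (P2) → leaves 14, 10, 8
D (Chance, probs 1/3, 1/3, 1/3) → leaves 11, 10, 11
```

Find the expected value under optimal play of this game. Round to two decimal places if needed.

10.67

B (P2): min(14, 9, 12) = 9
C (P2): min(14, 10, 8) = 8
D (Chance): 1/3·11 + 1/3·10 + 1/3·11 = 10.67
Root (P1): max(9, 8, 10.67) = 10.67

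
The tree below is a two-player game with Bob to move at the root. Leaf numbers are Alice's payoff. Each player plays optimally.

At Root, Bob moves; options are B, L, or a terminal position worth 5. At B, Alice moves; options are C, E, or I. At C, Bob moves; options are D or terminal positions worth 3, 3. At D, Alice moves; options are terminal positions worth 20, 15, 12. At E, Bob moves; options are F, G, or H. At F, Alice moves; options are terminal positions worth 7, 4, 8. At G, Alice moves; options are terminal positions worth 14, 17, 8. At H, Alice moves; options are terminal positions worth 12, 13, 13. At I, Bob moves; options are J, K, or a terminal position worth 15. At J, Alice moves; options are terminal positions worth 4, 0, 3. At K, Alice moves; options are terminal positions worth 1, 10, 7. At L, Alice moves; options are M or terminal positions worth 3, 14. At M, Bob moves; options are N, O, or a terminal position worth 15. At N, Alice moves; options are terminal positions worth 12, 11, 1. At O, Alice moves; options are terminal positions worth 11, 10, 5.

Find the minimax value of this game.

5

D (Alice): max(20, 15, 12) = 20
C (Bob): min(20, 3, 3) = 3
F (Alice): max(7, 4, 8) = 8
G (Alice): max(14, 17, 8) = 17
H (Alice): max(12, 13, 13) = 13
E (Bob): min(8, 17, 13) = 8
J (Alice): max(4, 0, 3) = 4
K (Alice): max(1, 10, 7) = 10
I (Bob): min(4, 10, 15) = 4
B (Alice): max(3, 8, 4) = 8
N (Alice): max(12, 11, 1) = 12
O (Alice): max(11, 10, 5) = 11
M (Bob): min(12, 11, 15) = 11
L (Alice): max(11, 3, 14) = 14
Root (Bob): min(8, 14, 5) = 5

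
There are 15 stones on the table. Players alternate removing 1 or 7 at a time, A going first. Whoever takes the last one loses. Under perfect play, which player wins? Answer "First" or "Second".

Mark each pile size as W (mover wins) or L (mover loses):
i:   0  1  2  3  4  5  6  7  8  9 10 11 12 13 14 15
     W  L  W  L  W  L  W  L  W  L  W  L  W  L  W  L
Position 15 is L, so the second player wins.

Second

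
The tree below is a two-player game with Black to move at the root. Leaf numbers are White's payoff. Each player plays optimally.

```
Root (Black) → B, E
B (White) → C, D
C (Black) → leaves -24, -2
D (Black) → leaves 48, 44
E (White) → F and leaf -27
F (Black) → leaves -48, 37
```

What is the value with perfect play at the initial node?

-27

C (Black): min(-24, -2) = -24
D (Black): min(48, 44) = 44
B (White): max(-24, 44) = 44
F (Black): min(-48, 37) = -48
E (White): max(-48, -27) = -27
Root (Black): min(44, -27) = -27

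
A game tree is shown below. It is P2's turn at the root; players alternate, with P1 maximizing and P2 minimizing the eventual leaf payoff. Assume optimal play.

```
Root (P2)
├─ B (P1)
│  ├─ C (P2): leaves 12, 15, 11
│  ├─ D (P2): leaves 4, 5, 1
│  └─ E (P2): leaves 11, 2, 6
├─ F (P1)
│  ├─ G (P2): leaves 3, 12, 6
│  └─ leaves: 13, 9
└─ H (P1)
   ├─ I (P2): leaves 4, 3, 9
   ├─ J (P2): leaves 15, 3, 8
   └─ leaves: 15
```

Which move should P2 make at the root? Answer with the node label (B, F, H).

B

C (P2): min(12, 15, 11) = 11
D (P2): min(4, 5, 1) = 1
E (P2): min(11, 2, 6) = 2
B (P1): max(11, 1, 2) = 11
G (P2): min(3, 12, 6) = 3
F (P1): max(3, 13, 9) = 13
I (P2): min(4, 3, 9) = 3
J (P2): min(15, 3, 8) = 3
H (P1): max(3, 3, 15) = 15
Root (P2): min(11, 13, 15) = 11
P2 picks the child with the lowest value: B (value 11).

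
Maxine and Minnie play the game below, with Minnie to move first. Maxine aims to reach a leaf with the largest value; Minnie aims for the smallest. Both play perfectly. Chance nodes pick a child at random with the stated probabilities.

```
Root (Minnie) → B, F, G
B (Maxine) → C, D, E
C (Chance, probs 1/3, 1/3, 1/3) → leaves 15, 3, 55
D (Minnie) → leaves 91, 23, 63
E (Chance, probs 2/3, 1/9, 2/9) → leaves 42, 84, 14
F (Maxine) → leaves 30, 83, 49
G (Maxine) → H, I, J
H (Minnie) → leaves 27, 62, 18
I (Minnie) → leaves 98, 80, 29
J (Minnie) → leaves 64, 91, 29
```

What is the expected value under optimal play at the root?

29

C (Chance): 1/3·15 + 1/3·3 + 1/3·55 = 24.33
D (Minnie): min(91, 23, 63) = 23
E (Chance): 2/3·42 + 1/9·84 + 2/9·14 = 40.44
B (Maxine): max(24.33, 23, 40.44) = 40.44
F (Maxine): max(30, 83, 49) = 83
H (Minnie): min(27, 62, 18) = 18
I (Minnie): min(98, 80, 29) = 29
J (Minnie): min(64, 91, 29) = 29
G (Maxine): max(18, 29, 29) = 29
Root (Minnie): min(40.44, 83, 29) = 29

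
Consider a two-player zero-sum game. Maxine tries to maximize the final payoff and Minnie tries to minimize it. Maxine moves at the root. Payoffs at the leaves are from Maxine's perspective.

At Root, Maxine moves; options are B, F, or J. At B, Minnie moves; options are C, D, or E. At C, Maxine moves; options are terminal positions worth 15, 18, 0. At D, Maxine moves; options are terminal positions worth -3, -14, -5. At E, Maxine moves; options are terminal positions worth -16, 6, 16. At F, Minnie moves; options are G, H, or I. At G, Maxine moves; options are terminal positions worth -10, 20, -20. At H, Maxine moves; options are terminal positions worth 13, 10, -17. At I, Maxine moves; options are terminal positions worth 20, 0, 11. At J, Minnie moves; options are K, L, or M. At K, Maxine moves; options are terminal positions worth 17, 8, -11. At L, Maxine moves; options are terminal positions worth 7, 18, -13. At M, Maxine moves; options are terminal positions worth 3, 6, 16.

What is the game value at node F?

G: max(-10, 20, -20) = 20
H: max(13, 10, -17) = 13
I: max(20, 0, 11) = 20
F: min(20, 13, 20) = 13

13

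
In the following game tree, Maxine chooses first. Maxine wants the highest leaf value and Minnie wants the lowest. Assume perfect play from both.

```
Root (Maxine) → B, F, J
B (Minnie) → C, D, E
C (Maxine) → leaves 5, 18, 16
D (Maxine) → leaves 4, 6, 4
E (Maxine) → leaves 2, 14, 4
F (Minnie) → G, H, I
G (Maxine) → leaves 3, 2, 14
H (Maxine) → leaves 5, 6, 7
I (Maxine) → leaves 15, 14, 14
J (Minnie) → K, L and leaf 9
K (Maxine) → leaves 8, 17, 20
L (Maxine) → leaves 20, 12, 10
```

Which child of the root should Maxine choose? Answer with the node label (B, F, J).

J

C (Maxine): max(5, 18, 16) = 18
D (Maxine): max(4, 6, 4) = 6
E (Maxine): max(2, 14, 4) = 14
B (Minnie): min(18, 6, 14) = 6
G (Maxine): max(3, 2, 14) = 14
H (Maxine): max(5, 6, 7) = 7
I (Maxine): max(15, 14, 14) = 15
F (Minnie): min(14, 7, 15) = 7
K (Maxine): max(8, 17, 20) = 20
L (Maxine): max(20, 12, 10) = 20
J (Minnie): min(20, 20, 9) = 9
Root (Maxine): max(6, 7, 9) = 9
Maxine picks the child with the highest value: J (value 9).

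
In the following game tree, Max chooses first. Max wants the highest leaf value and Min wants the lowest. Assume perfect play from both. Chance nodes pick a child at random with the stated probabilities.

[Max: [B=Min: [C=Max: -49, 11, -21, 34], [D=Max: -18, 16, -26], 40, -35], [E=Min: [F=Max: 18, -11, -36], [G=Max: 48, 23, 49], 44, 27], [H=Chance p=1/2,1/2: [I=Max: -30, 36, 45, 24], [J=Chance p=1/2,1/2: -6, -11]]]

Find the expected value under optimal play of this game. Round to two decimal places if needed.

18.25

C (Max): max(-49, 11, -21, 34) = 34
D (Max): max(-18, 16, -26) = 16
B (Min): min(34, 16, 40, -35) = -35
F (Max): max(18, -11, -36) = 18
G (Max): max(48, 23, 49) = 49
E (Min): min(18, 49, 44, 27) = 18
I (Max): max(-30, 36, 45, 24) = 45
J (Chance): 1/2·-6 + 1/2·-11 = -8.5
H (Chance): 1/2·45 + 1/2·-8.5 = 18.25
Root (Max): max(-35, 18, 18.25) = 18.25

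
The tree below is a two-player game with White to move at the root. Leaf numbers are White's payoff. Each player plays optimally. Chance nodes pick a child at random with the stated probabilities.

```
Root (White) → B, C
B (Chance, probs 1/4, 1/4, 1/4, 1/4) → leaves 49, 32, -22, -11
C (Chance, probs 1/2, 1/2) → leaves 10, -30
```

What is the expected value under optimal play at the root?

12

B (Chance): 1/4·49 + 1/4·32 + 1/4·-22 + 1/4·-11 = 12
C (Chance): 1/2·10 + 1/2·-30 = -10
Root (White): max(12, -10) = 12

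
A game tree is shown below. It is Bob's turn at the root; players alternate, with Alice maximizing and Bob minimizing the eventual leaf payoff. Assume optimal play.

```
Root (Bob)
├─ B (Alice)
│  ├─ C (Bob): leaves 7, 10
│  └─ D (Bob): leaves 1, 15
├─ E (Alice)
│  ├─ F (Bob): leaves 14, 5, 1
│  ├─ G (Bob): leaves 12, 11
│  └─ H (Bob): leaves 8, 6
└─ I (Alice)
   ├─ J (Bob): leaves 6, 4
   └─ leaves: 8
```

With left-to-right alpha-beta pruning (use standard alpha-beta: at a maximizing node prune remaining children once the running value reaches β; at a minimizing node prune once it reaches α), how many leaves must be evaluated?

11

C [α=-∞,β=+∞]: v=7
D [α=7,β=+∞]: v=1 after child 1 ≤ α → α-cutoff, skip 1
B [α=-∞,β=+∞]: v=7
F [α=-∞,β=7]: v=1
G [α=1,β=7]: v=11
E [α=-∞,β=7]: v=11 after child 2 ≥ β → β-cutoff, skip 1
J [α=-∞,β=7]: v=4
I [α=-∞,β=7]: v=8
Root [α=-∞,β=+∞]: v=7
Leaves evaluated: 11 of 14.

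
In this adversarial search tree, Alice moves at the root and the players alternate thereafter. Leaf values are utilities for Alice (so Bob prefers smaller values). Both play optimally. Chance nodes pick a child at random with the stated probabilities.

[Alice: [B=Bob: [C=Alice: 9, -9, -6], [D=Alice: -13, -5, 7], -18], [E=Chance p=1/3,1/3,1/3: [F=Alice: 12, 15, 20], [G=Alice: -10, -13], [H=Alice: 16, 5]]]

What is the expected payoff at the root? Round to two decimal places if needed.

8.67

C (Alice): max(9, -9, -6) = 9
D (Alice): max(-13, -5, 7) = 7
B (Bob): min(9, 7, -18) = -18
F (Alice): max(12, 15, 20) = 20
G (Alice): max(-10, -13) = -10
H (Alice): max(16, 5) = 16
E (Chance): 1/3·20 + 1/3·-10 + 1/3·16 = 8.67
Root (Alice): max(-18, 8.67) = 8.67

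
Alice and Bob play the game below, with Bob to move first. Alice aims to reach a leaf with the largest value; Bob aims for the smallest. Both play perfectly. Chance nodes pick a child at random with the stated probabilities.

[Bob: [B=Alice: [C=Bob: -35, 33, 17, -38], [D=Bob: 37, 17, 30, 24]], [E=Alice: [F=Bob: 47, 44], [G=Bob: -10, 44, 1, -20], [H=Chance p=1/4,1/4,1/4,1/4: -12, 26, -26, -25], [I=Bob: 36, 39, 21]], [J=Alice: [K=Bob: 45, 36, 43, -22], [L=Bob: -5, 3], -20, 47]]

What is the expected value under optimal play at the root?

C (Bob): min(-35, 33, 17, -38) = -38
D (Bob): min(37, 17, 30, 24) = 17
B (Alice): max(-38, 17) = 17
F (Bob): min(47, 44) = 44
G (Bob): min(-10, 44, 1, -20) = -20
H (Chance): 1/4·-12 + 1/4·26 + 1/4·-26 + 1/4·-25 = -9.25
I (Bob): min(36, 39, 21) = 21
E (Alice): max(44, -20, -9.25, 21) = 44
K (Bob): min(45, 36, 43, -22) = -22
L (Bob): min(-5, 3) = -5
J (Alice): max(-22, -5, -20, 47) = 47
Root (Bob): min(17, 44, 47) = 17

17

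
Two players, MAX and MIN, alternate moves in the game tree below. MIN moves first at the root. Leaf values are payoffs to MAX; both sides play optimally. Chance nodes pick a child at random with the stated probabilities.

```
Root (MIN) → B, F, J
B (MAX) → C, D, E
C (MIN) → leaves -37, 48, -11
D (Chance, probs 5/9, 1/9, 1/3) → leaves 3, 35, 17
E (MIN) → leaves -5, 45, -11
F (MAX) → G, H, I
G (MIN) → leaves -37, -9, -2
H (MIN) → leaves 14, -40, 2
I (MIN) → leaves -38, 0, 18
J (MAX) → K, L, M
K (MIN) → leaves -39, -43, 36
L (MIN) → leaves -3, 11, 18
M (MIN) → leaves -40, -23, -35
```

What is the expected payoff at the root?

-37

C (MIN): min(-37, 48, -11) = -37
D (Chance): 5/9·3 + 1/9·35 + 1/3·17 = 11.22
E (MIN): min(-5, 45, -11) = -11
B (MAX): max(-37, 11.22, -11) = 11.22
G (MIN): min(-37, -9, -2) = -37
H (MIN): min(14, -40, 2) = -40
I (MIN): min(-38, 0, 18) = -38
F (MAX): max(-37, -40, -38) = -37
K (MIN): min(-39, -43, 36) = -43
L (MIN): min(-3, 11, 18) = -3
M (MIN): min(-40, -23, -35) = -40
J (MAX): max(-43, -3, -40) = -3
Root (MIN): min(11.22, -37, -3) = -37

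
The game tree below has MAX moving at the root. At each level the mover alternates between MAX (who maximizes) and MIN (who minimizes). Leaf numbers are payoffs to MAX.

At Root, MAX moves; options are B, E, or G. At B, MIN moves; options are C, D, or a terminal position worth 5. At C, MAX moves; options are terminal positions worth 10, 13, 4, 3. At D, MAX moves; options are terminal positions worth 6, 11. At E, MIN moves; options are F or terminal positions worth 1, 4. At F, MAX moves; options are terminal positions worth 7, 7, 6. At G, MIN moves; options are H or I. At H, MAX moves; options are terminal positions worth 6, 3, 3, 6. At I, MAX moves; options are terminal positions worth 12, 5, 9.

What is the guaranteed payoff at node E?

1

F: max(7, 7, 6) = 7
E: min(7, 1, 4) = 1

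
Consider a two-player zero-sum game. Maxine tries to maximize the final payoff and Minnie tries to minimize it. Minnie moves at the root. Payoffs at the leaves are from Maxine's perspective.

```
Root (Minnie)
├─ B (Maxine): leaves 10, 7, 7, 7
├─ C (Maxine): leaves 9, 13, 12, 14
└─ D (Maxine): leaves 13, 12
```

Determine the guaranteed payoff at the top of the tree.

B (Maxine): max(10, 7, 7, 7) = 10
C (Maxine): max(9, 13, 12, 14) = 14
D (Maxine): max(13, 12) = 13
Root (Minnie): min(10, 14, 13) = 10

10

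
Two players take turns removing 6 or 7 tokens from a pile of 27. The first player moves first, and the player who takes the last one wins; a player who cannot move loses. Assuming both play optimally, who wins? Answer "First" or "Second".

Second

Compute winning (W) and losing (L) positions by backward induction:
i:   0  1  2  3  4  5  6  7  8  9 10 11 12 13 14 15 16 17 18 19 20 21 22 23 24 25 26 27
     L  L  L  L  L  L  W  W  W  W  W  W  W  L  L  L  L  L  L  W  W  W  W  W  W  W  L  L
Position 27 is L, so the second player wins.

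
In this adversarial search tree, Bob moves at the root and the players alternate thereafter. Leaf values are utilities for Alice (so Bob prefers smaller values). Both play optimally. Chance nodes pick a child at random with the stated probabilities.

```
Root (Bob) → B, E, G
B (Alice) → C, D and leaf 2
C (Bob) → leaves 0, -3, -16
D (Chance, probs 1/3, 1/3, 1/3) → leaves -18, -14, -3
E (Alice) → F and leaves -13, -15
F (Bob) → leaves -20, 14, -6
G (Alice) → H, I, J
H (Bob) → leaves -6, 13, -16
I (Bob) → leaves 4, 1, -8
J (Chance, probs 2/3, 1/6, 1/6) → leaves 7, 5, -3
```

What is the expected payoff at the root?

C (Bob): min(0, -3, -16) = -16
D (Chance): 1/3·-18 + 1/3·-14 + 1/3·-3 = -11.67
B (Alice): max(-16, -11.67, 2) = 2
F (Bob): min(-20, 14, -6) = -20
E (Alice): max(-20, -13, -15) = -13
H (Bob): min(-6, 13, -16) = -16
I (Bob): min(4, 1, -8) = -8
J (Chance): 2/3·7 + 1/6·5 + 1/6·-3 = 5
G (Alice): max(-16, -8, 5) = 5
Root (Bob): min(2, -13, 5) = -13

-13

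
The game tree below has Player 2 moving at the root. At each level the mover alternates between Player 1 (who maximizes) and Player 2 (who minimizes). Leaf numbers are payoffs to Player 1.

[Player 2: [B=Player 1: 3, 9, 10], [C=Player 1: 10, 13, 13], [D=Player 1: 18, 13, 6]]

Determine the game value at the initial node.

10

B (Player 1): max(3, 9, 10) = 10
C (Player 1): max(10, 13, 13) = 13
D (Player 1): max(18, 13, 6) = 18
Root (Player 2): min(10, 13, 18) = 10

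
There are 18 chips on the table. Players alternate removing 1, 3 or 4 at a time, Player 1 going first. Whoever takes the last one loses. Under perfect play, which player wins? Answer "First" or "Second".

First

Positions where the player to move wins (W) vs loses (L):
i:   0  1  2  3  4  5  6  7  8  9 10 11 12 13 14 15 16 17 18
     W  L  W  L  W  W  W  W  L  W  L  W  W  W  W  L  W  L  W
Position 18 is W, so the first player wins.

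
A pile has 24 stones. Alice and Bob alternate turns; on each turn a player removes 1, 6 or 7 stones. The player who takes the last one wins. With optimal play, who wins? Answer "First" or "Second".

Second

Mark each pile size as W (mover wins) or L (mover loses):
i:   0  1  2  3  4  5  6  7  8  9 10 11 12 13 14 15 16 17 18 19 20 21 22 23 24
     L  W  L  W  L  W  W  W  W  W  W  W  L  W  L  W  L  W  W  W  W  W  W  W  L
Position 24 is L, so the second player wins.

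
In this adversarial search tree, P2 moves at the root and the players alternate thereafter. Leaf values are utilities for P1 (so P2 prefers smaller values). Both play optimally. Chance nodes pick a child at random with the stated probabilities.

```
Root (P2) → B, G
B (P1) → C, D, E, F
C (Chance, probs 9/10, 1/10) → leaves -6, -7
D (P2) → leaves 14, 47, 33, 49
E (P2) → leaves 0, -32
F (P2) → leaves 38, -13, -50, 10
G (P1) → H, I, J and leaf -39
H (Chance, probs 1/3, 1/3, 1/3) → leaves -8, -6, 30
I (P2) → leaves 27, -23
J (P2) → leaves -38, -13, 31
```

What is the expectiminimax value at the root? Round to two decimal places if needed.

C (Chance): 9/10·-6 + 1/10·-7 = -6.1
D (P2): min(14, 47, 33, 49) = 14
E (P2): min(0, -32) = -32
F (P2): min(38, -13, -50, 10) = -50
B (P1): max(-6.1, 14, -32, -50) = 14
H (Chance): 1/3·-8 + 1/3·-6 + 1/3·30 = 5.33
I (P2): min(27, -23) = -23
J (P2): min(-38, -13, 31) = -38
G (P1): max(5.33, -23, -38, -39) = 5.33
Root (P2): min(14, 5.33) = 5.33

5.33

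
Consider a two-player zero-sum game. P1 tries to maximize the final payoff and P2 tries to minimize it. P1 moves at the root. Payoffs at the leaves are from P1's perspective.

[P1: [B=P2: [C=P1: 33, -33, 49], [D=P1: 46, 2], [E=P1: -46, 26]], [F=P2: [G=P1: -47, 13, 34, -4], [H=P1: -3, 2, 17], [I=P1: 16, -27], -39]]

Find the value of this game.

26

C (P1): max(33, -33, 49) = 49
D (P1): max(46, 2) = 46
E (P1): max(-46, 26) = 26
B (P2): min(49, 46, 26) = 26
G (P1): max(-47, 13, 34, -4) = 34
H (P1): max(-3, 2, 17) = 17
I (P1): max(16, -27) = 16
F (P2): min(34, 17, 16, -39) = -39
Root (P1): max(26, -39) = 26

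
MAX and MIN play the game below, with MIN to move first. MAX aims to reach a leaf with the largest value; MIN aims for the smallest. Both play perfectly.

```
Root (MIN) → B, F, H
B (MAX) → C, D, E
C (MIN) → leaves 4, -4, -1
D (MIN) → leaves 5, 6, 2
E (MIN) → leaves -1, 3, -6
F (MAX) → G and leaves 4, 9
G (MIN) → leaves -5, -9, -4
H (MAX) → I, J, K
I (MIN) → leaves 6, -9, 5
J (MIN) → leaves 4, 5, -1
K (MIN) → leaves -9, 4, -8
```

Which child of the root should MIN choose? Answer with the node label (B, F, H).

C (MIN): min(4, -4, -1) = -4
D (MIN): min(5, 6, 2) = 2
E (MIN): min(-1, 3, -6) = -6
B (MAX): max(-4, 2, -6) = 2
G (MIN): min(-5, -9, -4) = -9
F (MAX): max(-9, 4, 9) = 9
I (MIN): min(6, -9, 5) = -9
J (MIN): min(4, 5, -1) = -1
K (MIN): min(-9, 4, -8) = -9
H (MAX): max(-9, -1, -9) = -1
Root (MIN): min(2, 9, -1) = -1
MIN picks the child with the lowest value: H (value -1).

H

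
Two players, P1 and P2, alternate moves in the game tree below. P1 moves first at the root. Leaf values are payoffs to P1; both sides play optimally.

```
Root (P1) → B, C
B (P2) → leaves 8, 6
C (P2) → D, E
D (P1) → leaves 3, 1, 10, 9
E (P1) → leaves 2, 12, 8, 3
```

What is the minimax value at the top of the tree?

10

B (P2): min(8, 6) = 6
D (P1): max(3, 1, 10, 9) = 10
E (P1): max(2, 12, 8, 3) = 12
C (P2): min(10, 12) = 10
Root (P1): max(6, 10) = 10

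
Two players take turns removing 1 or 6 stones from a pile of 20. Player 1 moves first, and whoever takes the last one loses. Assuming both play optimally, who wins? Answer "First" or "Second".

First

Mark each pile size as W (mover wins) or L (mover loses):
i:   0  1  2  3  4  5  6  7  8  9 10 11 12 13 14 15 16 17 18 19 20
     W  L  W  L  W  L  W  W  L  W  L  W  L  W  W  L  W  L  W  L  W
Position 20 is W, so the first player wins.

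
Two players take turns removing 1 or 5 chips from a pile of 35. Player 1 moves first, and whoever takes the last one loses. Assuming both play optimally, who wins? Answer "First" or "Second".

i:   0  1  2  3  4  5  6  7  8  9 10 11 12 13 14 15 16 17 18 19 20 21 22 23 24 25 26 27 28 29 30 31 32 33 34 35
     W  L  W  L  W  L  W  L  W  L  W  L  W  L  W  L  W  L  W  L  W  L  W  L  W  L  W  L  W  L  W  L  W  L  W  L
Position 35 is L, so the second player wins.

Second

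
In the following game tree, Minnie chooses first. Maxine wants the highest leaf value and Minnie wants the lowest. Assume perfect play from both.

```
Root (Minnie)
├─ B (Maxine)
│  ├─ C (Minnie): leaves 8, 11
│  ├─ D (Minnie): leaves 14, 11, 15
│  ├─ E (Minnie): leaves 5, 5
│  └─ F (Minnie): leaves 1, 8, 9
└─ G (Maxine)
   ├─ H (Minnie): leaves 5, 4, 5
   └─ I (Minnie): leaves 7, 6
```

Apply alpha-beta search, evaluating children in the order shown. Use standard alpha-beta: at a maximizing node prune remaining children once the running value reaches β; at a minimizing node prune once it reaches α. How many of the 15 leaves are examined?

12

C [α=-∞,β=+∞]: v=8
D [α=8,β=+∞]: v=11
E [α=11,β=+∞]: v=5 after child 1 ≤ α → α-cutoff, skip 1
F [α=11,β=+∞]: v=1 after child 1 ≤ α → α-cutoff, skip 2
B [α=-∞,β=+∞]: v=11
H [α=-∞,β=11]: v=4
I [α=4,β=11]: v=6
G [α=-∞,β=11]: v=6
Root [α=-∞,β=+∞]: v=6
Leaves evaluated: 12 of 15.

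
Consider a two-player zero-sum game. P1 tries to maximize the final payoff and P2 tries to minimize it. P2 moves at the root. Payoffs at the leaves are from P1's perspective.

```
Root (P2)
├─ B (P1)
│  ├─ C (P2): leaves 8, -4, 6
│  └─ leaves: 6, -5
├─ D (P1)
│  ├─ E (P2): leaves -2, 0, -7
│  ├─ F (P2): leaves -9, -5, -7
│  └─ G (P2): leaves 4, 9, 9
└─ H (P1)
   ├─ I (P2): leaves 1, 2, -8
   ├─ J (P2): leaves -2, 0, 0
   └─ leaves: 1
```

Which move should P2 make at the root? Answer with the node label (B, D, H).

C (P2): min(8, -4, 6) = -4
B (P1): max(-4, 6, -5) = 6
E (P2): min(-2, 0, -7) = -7
F (P2): min(-9, -5, -7) = -9
G (P2): min(4, 9, 9) = 4
D (P1): max(-7, -9, 4) = 4
I (P2): min(1, 2, -8) = -8
J (P2): min(-2, 0, 0) = -2
H (P1): max(-8, -2, 1) = 1
Root (P2): min(6, 4, 1) = 1
P2 picks the child with the lowest value: H (value 1).

H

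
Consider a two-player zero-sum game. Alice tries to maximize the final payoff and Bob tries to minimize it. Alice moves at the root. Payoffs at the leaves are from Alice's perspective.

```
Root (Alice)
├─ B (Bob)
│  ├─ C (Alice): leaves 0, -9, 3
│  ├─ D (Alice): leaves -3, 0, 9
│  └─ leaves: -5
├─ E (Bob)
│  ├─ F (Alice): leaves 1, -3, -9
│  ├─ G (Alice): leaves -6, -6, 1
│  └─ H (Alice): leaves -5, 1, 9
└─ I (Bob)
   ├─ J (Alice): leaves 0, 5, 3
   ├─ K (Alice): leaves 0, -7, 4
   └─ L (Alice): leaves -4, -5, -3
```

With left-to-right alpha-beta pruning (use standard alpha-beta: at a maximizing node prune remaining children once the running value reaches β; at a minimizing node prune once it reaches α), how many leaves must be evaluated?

C [α=-∞,β=+∞]: v=3
D [α=-∞,β=3]: v=9
B [α=-∞,β=+∞]: v=-5
F [α=-5,β=+∞]: v=1
G [α=-5,β=1]: v=1
H [α=-5,β=1]: v=1 after child 2 ≥ β → β-cutoff, skip 1
E [α=-5,β=+∞]: v=1
J [α=1,β=+∞]: v=5
K [α=1,β=5]: v=4
L [α=1,β=4]: v=-3
I [α=1,β=+∞]: v=-3
Root [α=-∞,β=+∞]: v=1
Leaves evaluated: 24 of 25.

24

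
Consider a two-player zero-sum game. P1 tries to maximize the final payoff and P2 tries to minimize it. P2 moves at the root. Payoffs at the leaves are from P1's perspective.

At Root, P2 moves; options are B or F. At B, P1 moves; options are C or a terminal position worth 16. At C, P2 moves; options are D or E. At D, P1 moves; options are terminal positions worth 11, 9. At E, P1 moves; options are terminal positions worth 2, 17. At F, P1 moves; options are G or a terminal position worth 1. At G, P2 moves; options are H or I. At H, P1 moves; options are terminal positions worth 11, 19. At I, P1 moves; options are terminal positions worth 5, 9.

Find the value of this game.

D (P1): max(11, 9) = 11
E (P1): max(2, 17) = 17
C (P2): min(11, 17) = 11
B (P1): max(11, 16) = 16
H (P1): max(11, 19) = 19
I (P1): max(5, 9) = 9
G (P2): min(19, 9) = 9
F (P1): max(9, 1) = 9
Root (P2): min(16, 9) = 9

9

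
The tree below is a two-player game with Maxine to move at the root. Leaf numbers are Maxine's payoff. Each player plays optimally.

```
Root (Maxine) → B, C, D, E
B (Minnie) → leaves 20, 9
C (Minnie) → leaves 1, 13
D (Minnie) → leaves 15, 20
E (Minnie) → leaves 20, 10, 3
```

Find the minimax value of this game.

B (Minnie): min(20, 9) = 9
C (Minnie): min(1, 13) = 1
D (Minnie): min(15, 20) = 15
E (Minnie): min(20, 10, 3) = 3
Root (Maxine): max(9, 1, 15, 3) = 15

15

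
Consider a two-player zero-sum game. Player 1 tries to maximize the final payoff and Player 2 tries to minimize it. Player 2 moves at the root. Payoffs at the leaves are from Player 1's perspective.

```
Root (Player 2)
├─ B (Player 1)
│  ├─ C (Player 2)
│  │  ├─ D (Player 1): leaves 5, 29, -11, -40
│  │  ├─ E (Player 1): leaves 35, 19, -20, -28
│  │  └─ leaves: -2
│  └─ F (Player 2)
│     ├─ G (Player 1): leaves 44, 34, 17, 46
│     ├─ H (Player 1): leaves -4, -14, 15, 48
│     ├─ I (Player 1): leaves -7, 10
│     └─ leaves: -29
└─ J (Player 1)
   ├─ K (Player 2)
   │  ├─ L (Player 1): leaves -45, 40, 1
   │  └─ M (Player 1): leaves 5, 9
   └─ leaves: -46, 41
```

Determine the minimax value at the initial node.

D (Player 1): max(5, 29, -11, -40) = 29
E (Player 1): max(35, 19, -20, -28) = 35
C (Player 2): min(29, 35, -2) = -2
G (Player 1): max(44, 34, 17, 46) = 46
H (Player 1): max(-4, -14, 15, 48) = 48
I (Player 1): max(-7, 10) = 10
F (Player 2): min(46, 48, 10, -29) = -29
B (Player 1): max(-2, -29) = -2
L (Player 1): max(-45, 40, 1) = 40
M (Player 1): max(5, 9) = 9
K (Player 2): min(40, 9) = 9
J (Player 1): max(9, -46, 41) = 41
Root (Player 2): min(-2, 41) = -2

-2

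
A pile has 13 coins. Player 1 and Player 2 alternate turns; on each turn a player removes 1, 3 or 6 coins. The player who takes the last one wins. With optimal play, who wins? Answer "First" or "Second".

Mark each pile size as W (mover wins) or L (mover loses):
i:   0  1  2  3  4  5  6  7  8  9 10 11 12 13
     L  W  L  W  L  W  W  W  W  L  W  L  W  L
Position 13 is L, so the second player wins.

Second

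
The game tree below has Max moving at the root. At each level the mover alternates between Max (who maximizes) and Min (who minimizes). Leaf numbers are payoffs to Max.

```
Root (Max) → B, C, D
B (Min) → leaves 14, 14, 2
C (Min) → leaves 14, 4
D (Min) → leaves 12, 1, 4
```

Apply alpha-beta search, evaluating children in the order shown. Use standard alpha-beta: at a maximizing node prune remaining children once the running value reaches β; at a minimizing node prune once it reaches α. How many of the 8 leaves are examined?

B [α=-∞,β=+∞]: v=2
C [α=2,β=+∞]: v=4
D [α=4,β=+∞]: v=1 after child 2 ≤ α → α-cutoff, skip 1
Root [α=-∞,β=+∞]: v=4
Leaves evaluated: 7 of 8.

7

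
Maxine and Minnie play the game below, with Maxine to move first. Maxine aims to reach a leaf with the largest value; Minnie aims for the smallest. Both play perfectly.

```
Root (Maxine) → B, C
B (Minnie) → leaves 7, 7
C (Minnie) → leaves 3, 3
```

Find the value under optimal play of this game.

B (Minnie): min(7, 7) = 7
C (Minnie): min(3, 3) = 3
Root (Maxine): max(7, 3) = 7

7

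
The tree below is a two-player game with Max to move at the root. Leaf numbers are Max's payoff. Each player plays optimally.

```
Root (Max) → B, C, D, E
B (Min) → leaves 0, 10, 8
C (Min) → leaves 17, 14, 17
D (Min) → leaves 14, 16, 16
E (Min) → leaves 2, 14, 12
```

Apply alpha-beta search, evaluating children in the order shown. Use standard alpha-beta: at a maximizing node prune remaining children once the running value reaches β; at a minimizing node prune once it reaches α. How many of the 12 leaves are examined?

B [α=-∞,β=+∞]: v=0
C [α=0,β=+∞]: v=14
D [α=14,β=+∞]: v=14 after child 1 ≤ α → α-cutoff, skip 2
E [α=14,β=+∞]: v=2 after child 1 ≤ α → α-cutoff, skip 2
Root [α=-∞,β=+∞]: v=14
Leaves evaluated: 8 of 12.

8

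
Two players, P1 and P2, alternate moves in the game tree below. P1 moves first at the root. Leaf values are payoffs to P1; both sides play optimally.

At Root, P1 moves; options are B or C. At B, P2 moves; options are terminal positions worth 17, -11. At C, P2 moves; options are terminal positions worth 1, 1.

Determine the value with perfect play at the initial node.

1

B (P2): min(17, -11) = -11
C (P2): min(1, 1) = 1
Root (P1): max(-11, 1) = 1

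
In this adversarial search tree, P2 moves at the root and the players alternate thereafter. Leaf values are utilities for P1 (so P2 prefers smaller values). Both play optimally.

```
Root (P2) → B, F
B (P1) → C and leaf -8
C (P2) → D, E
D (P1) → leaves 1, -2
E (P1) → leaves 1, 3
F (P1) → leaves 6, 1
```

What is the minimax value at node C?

1

D: max(1, -2) = 1
E: max(1, 3) = 3
C: min(1, 3) = 1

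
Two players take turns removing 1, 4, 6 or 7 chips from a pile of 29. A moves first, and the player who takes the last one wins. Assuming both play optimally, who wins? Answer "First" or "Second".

Compute winning (W) and losing (L) positions by backward induction:
i:   0  1  2  3  4  5  6  7  8  9 10 11 12 13 14 15 16 17 18 19 20 21 22 23 24 25 26 27 28 29
     L  W  L  W  W  L  W  W  W  W  L  W  W  L  W  L  W  W  L  W  W  W  W  L  W  W  L  W  L  W
Position 29 is W, so the first player wins.

First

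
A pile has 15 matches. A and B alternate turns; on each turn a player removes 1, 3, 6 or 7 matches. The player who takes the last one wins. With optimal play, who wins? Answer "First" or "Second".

Positions where the player to move wins (W) vs loses (L):
i:   0  1  2  3  4  5  6  7  8  9 10 11 12 13 14 15
     L  W  L  W  L  W  W  W  W  W  W  W  L  W  L  W
Position 15 is W, so the first player wins.

First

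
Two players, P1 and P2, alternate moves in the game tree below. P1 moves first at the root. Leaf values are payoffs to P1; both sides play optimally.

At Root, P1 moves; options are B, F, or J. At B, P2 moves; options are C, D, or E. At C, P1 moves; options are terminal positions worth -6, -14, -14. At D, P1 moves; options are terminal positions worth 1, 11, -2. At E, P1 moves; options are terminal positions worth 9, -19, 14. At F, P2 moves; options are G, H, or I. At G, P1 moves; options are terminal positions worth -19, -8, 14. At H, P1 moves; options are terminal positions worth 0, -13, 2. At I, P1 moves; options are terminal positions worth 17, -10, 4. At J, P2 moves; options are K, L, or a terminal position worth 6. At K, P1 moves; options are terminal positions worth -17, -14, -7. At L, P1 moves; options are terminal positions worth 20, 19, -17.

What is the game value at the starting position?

C (P1): max(-6, -14, -14) = -6
D (P1): max(1, 11, -2) = 11
E (P1): max(9, -19, 14) = 14
B (P2): min(-6, 11, 14) = -6
G (P1): max(-19, -8, 14) = 14
H (P1): max(0, -13, 2) = 2
I (P1): max(17, -10, 4) = 17
F (P2): min(14, 2, 17) = 2
K (P1): max(-17, -14, -7) = -7
L (P1): max(20, 19, -17) = 20
J (P2): min(-7, 20, 6) = -7
Root (P1): max(-6, 2, -7) = 2

2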